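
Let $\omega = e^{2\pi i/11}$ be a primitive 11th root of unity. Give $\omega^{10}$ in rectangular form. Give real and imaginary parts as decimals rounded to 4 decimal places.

ω^10 = e^(2πi·10/11) = e^(i·20π/11)
= cos(20π/11) + i sin(20π/11)
= 0.8413 - 0.5406i


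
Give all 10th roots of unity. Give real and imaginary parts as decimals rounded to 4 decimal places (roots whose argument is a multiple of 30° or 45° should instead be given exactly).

ω_k = e^(2πik/10) = cos(2πk/10) + i sin(2πk/10) for k = 0, 1, ..., 9
Roots: 1, 0.8090 + 0.5878i, 0.3090 + 0.9511i, -0.3090 + 0.9511i, -0.8090 + 0.5878i, -1, -0.8090 - 0.5878i, -0.3090 - 0.9511i, 0.3090 - 0.9511i, 0.8090 - 0.5878i


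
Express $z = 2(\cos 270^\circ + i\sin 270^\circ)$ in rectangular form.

a = r cos θ = 2 * 0 = 0
b = r sin θ = 2 * -1 = -2
z = -2i


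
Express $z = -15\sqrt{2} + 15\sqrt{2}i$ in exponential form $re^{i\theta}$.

r = |z| = sqrt((-15*sqrt(2))^2 + (15*sqrt(2))^2) = sqrt(450 + 450) = sqrt(900) = 30
θ = arctan(b/a) = arctan(21.2132/-21.2132) (quadrant-adjusted) = 135° = 3π/4
z = 30e^(i*3π/4)


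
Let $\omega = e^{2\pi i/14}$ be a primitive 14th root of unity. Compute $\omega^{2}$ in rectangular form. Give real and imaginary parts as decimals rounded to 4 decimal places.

ω^2 = e^(2πi·2/14) = e^(i·2π/7)
= cos(2π/7) + i sin(2π/7)
= 0.6235 + 0.7818i


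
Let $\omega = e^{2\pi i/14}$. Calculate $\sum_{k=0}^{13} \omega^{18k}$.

Let ζ = ω^18 = e^(2πi·18/14). Since 14 ∤ 18, ζ ≠ 1.
Sum = Σ_{k=0}^{13} ζ^k = (ζ^14 - 1)/(ζ - 1) = (ω^{18·14} - 1)/(ζ - 1) = (1 - 1)/(ζ - 1) = 0


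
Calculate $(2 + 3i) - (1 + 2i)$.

(2 - 1) + (3 - 2)i = 1 + i


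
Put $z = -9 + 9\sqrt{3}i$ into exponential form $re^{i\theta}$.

r = |z| = sqrt((-9)^2 + (9*sqrt(3))^2) = sqrt(81 + 243) = sqrt(324) = 18
θ = arctan(b/a) = arctan(15.5885/-9) (quadrant-adjusted) = 120° = 2π/3
z = 18e^(i*2π/3)


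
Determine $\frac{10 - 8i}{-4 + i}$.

Multiply numerator and denominator by conjugate (-4 - i):
= (10 - 8i)(-4 - i) / ((-4)^2 + 1^2)
= (-48 + 22i) / 17
= -48/17 + (22/17)i


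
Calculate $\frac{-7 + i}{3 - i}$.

Multiply numerator and denominator by conjugate (3 + i):
= (-7 + i)(3 + i) / (3^2 + (-1)^2)
= (-22 - 4i) / 10
Divide through by 2: (-11 - 2i) / 5
= -11/5 - (2/5)i


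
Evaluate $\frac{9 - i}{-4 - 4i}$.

Multiply numerator and denominator by conjugate (-4 + 4i):
= (9 - i)(-4 + 4i) / ((-4)^2 + (-4)^2)
= (-32 + 40i) / 32
Divide through by 8: (-4 + 5i) / 4
= -1 + (5/4)i


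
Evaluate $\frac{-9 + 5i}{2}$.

Divisor is real, so divide each part by 2:
= -9/2 + (5/2)i


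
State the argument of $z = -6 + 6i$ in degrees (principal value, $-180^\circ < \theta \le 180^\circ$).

θ = arctan(b/a) = arctan(6/-6) (quadrant-adjusted) = 135°


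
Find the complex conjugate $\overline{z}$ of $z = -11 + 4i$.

If z = a + bi, then conjugate(z) = a - bi
conjugate(-11 + 4i) = -11 - 4i


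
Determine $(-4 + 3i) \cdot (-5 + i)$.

(a1*a2 - b1*b2) + (a1*b2 + b1*a2)i
= (20 - 3) + (-4 + (-15))i
= 17 - 19i


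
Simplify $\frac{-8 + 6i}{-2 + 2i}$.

Multiply numerator and denominator by conjugate (-2 - 2i):
= (-8 + 6i)(-2 - 2i) / ((-2)^2 + 2^2)
= (28 + 4i) / 8
Divide through by 4: (7 + i) / 2
= 7/2 + (1/2)i


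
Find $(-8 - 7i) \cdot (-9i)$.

(a1*a2 - b1*b2) + (a1*b2 + b1*a2)i
= (0 - 63) + (72 + 0)i
= -63 + 72i


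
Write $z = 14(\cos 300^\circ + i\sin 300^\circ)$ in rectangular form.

a = r cos θ = 14 * 1/2 = 7
b = r sin θ = 14 * -sqrt(3)/2 = -7*sqrt(3)
z = 7 - 7*sqrt(3)i


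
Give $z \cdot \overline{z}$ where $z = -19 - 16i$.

z * conjugate(z) = |z|^2 = a^2 + b^2
= (-19)^2 + (-16)^2 = 617


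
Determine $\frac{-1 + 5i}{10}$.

Divisor is real, so divide each part by 10:
= -1/10 + (1/2)i


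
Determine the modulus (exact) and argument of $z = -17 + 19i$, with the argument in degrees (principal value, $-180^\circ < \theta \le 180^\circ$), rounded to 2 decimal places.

|z| = sqrt((-17)^2 + 19^2) = sqrt(650)
arg(z) = arctan(b/a) = arctan(19/-17) (quadrant-adjusted) = 131.82°


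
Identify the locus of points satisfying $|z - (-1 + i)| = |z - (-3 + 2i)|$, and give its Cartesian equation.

|z - z1| = |z - z2| means z is equidistant from z1 and z2,
i.e. the perpendicular bisector of the segment from (-1, 1) to (-3, 2) (midpoint (-2, 3/2)).
With z = x + yi, square both sides:
(x - (-1))^2 + (y - 1)^2 = (x - (-3))^2 + (y - 2)^2
The x^2 and y^2 terms cancel: -4x + 2y = 13 - 2 = 11
Simplify: 4x - 2y = -11
Locus: Perpendicular bisector of the segment from (-1, 1) to (-3, 2): the line 4x - 2y = -11


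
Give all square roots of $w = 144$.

|w| = 144, arg(w) = 0°
Root modulus = 144^(1/2) = 12
Root arguments: θ_k = (0° + 360°k)/2 for k = 0, 1, ..., 1
Roots: 12, -12


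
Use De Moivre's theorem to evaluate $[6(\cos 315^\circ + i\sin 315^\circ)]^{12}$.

By De Moivre: z^n = r^n(cos(nθ) + i sin(nθ))
= 6^12(cos(12*315°) + i sin(12*315°))
= 2176782336(cos 180° + i sin 180°)
= -2176782336


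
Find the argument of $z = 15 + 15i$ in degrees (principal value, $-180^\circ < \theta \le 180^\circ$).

θ = arctan(b/a) = arctan(15/15) (quadrant-adjusted) = 45°


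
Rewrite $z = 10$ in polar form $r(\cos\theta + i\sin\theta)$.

r = |z| = sqrt(a^2 + b^2) = sqrt((10)^2 + (0)^2) = sqrt(100 + 0) = sqrt(100) = 10
b = 0 and a > 0, so z lies on the positive real axis: θ = 0°
z = 10(cos 0° + i sin 0°)


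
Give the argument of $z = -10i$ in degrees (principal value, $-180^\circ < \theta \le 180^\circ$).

a = 0 and b < 0, so z lies on the negative imaginary axis: θ = -90°


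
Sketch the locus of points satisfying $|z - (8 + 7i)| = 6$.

|z - z0| = r describes a circle centered at z0 with radius r
Here z0 = 8 + 7i and r = 6
Locus: Circle centered at (8, 7) with radius 6


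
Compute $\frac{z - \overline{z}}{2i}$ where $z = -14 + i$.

z - conjugate(z) = 2bi
(z - conjugate(z))/(2i) = 2bi/(2i) = b = 1


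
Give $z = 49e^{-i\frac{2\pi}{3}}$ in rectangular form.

a = r cos θ = 49 * -1/2 = -49/2
b = r sin θ = 49 * -sqrt(3)/2 = -49*sqrt(3)/2
z = -49/2 - (49*sqrt(3)/2)i


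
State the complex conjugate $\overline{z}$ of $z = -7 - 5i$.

If z = a + bi, then conjugate(z) = a - bi
conjugate(-7 - 5i) = -7 + 5i


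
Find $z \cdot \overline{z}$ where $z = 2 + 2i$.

z * conjugate(z) = |z|^2 = a^2 + b^2
= 2^2 + 2^2 = 8


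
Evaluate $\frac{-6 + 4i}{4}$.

Divisor is real, so divide each part by 4:
= -3/2 + i


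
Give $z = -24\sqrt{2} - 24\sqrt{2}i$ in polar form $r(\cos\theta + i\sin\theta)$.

r = |z| = sqrt(a^2 + b^2) = sqrt((-24*sqrt(2))^2 + (-24*sqrt(2))^2) = sqrt(1152 + 1152) = sqrt(2304) = 48
θ = arctan(b/a) = arctan(-33.9411/-33.9411) (quadrant-adjusted) = 225°
z = 48(cos 225° + i sin 225°)


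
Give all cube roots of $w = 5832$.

|w| = 5832, arg(w) = 0°
Root modulus = 5832^(1/3) = 18
Root arguments: θ_k = (0° + 360°k)/3 for k = 0, 1, ..., 2
Roots: 18, -9 + 9*sqrt(3)i, -9 - 9*sqrt(3)i


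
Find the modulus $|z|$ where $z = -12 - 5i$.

|z| = sqrt(a^2 + b^2) = sqrt((-12)^2 + (-5)^2) = sqrt(169) = 13


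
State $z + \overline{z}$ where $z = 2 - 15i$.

z + conjugate(z) = (a + bi) + (a - bi) = 2a
= 2 * 2 = 4


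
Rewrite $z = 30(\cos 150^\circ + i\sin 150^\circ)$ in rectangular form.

a = r cos θ = 30 * -sqrt(3)/2 = -15*sqrt(3)
b = r sin θ = 30 * 1/2 = 15
z = -15*sqrt(3) + 15i


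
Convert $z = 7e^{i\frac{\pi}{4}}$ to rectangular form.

a = r cos θ = 7 * sqrt(2)/2 = 7*sqrt(2)/2
b = r sin θ = 7 * sqrt(2)/2 = 7*sqrt(2)/2
z = 7*sqrt(2)/2 + (7*sqrt(2)/2)i


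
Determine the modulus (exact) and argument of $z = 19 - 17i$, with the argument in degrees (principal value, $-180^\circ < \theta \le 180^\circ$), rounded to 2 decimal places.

|z| = sqrt(19^2 + (-17)^2) = sqrt(650)
arg(z) = arctan(b/a) = arctan(-17/19) (quadrant-adjusted) = -41.82°


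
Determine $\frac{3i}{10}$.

Divisor is real, so divide each part by 10:
= 0 + (3/10)i


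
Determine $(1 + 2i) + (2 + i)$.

(1 + 2) + (2 + 1)i = 3 + 3i


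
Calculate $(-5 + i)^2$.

(a + bi)^2 = a^2 - b^2 + 2abi
= (-5)^2 - 1^2 + 2*(-5)*1i
= 24 - 10i


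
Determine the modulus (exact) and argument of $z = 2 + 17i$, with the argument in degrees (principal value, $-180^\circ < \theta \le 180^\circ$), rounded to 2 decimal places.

|z| = sqrt(2^2 + 17^2) = sqrt(293)
arg(z) = arctan(b/a) = arctan(17/2) (quadrant-adjusted) = 83.29°


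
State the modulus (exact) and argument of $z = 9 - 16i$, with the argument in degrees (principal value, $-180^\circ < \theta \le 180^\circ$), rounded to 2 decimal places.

|z| = sqrt(9^2 + (-16)^2) = sqrt(337)
arg(z) = arctan(b/a) = arctan(-16/9) (quadrant-adjusted) = -60.64°


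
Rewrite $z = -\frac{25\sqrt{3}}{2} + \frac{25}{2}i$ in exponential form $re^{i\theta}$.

r = |z| = sqrt((-25*sqrt(3)/2)^2 + (25/2)^2) = sqrt(1875/4 + 625/4) = sqrt(625) = 25
θ = arctan(b/a) = arctan(12.5/-21.6506) (quadrant-adjusted) = 150° = 5π/6
z = 25e^(i*5π/6)


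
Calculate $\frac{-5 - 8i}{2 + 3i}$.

Multiply numerator and denominator by conjugate (2 - 3i):
= (-5 - 8i)(2 - 3i) / (2^2 + 3^2)
= (-34 - i) / 13
= -34/13 - (1/13)i


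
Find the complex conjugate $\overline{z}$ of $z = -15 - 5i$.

If z = a + bi, then conjugate(z) = a - bi
conjugate(-15 - 5i) = -15 + 5i


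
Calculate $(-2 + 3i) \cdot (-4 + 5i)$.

(a1*a2 - b1*b2) + (a1*b2 + b1*a2)i
= (8 - 15) + (-10 + (-12))i
= -7 - 22i


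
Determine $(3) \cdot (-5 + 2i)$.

(a1*a2 - b1*b2) + (a1*b2 + b1*a2)i
= (-15 - 0) + (6 + 0)i
= -15 + 6i


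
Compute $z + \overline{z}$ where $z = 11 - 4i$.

z + conjugate(z) = (a + bi) + (a - bi) = 2a
= 2 * 11 = 22


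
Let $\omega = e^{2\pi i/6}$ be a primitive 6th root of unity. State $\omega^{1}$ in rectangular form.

ω^1 = e^(2πi·1/6) = e^(i·1π/3)
= cos(1π/3) + i sin(1π/3)
= 1/2 + (sqrt(3)/2)i


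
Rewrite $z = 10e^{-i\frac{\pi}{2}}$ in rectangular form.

a = r cos θ = 10 * 0 = 0
b = r sin θ = 10 * -1 = -10
z = -10i


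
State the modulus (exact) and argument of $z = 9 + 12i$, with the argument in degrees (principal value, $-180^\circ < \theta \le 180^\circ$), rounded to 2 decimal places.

|z| = sqrt(9^2 + 12^2) = 15
arg(z) = arctan(b/a) = arctan(12/9) (quadrant-adjusted) = 53.13°


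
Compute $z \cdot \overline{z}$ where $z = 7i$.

z * conjugate(z) = |z|^2 = a^2 + b^2
= 0^2 + 7^2 = 49


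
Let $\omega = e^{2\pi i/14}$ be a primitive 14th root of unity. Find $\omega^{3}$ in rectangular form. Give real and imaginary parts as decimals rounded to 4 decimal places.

ω^3 = e^(2πi·3/14) = e^(i·3π/7)
= cos(3π/7) + i sin(3π/7)
= 0.2225 + 0.9749i


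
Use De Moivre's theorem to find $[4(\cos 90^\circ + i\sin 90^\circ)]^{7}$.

By De Moivre: z^n = r^n(cos(nθ) + i sin(nθ))
= 4^7(cos(7*90°) + i sin(7*90°))
= 16384(cos 270° + i sin 270°)
= -16384i


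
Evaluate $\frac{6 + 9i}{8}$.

Divisor is real, so divide each part by 8:
= 3/4 + (9/8)i


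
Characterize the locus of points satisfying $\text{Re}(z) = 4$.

Re(z) = x where z = x + yi; the equation x = 4 is satisfied by all points with that x-coordinate
Locus: Vertical line x = 4


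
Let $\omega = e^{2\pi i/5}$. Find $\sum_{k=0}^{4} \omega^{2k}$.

Let ζ = ω^2 = e^(2πi·2/5). Since 5 ∤ 2, ζ ≠ 1.
Sum = Σ_{k=0}^{4} ζ^k = (ζ^5 - 1)/(ζ - 1) = (ω^{2·5} - 1)/(ζ - 1) = (1 - 1)/(ζ - 1) = 0


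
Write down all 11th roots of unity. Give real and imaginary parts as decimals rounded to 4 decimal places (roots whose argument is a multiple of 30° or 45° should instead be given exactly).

ω_k = e^(2πik/11) = cos(2πk/11) + i sin(2πk/11) for k = 0, 1, ..., 10
Roots: 1, 0.8413 + 0.5406i, 0.4154 + 0.9096i, -0.1423 + 0.9898i, -0.6549 + 0.7557i, -0.9595 + 0.2817i, -0.9595 - 0.2817i, -0.6549 - 0.7557i, -0.1423 - 0.9898i, 0.4154 - 0.9096i, 0.8413 - 0.5406i


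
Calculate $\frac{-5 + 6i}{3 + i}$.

Multiply numerator and denominator by conjugate (3 - i):
= (-5 + 6i)(3 - i) / (3^2 + 1^2)
= (-9 + 23i) / 10
= -9/10 + (23/10)i


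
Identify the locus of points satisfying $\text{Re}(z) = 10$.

Re(z) = x where z = x + yi; the equation x = 10 is satisfied by all points with that x-coordinate
Locus: Vertical line x = 10


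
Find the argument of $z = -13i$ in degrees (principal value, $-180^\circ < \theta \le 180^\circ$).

a = 0 and b < 0, so z lies on the negative imaginary axis: θ = -90°


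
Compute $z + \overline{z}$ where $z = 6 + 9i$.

z + conjugate(z) = (a + bi) + (a - bi) = 2a
= 2 * 6 = 12


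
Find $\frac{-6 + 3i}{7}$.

Divisor is real, so divide each part by 7:
= -6/7 + (3/7)i


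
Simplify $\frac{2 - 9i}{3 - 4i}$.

Multiply numerator and denominator by conjugate (3 + 4i):
= (2 - 9i)(3 + 4i) / (3^2 + (-4)^2)
= (42 - 19i) / 25
= 42/25 - (19/25)i


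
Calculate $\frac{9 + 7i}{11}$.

Divisor is real, so divide each part by 11:
= 9/11 + (7/11)i


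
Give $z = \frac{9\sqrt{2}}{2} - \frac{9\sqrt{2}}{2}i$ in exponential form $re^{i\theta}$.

r = |z| = sqrt((9*sqrt(2)/2)^2 + (-9*sqrt(2)/2)^2) = sqrt(81/2 + 81/2) = sqrt(81) = 9
θ = arctan(b/a) = arctan(-6.364/6.364) (quadrant-adjusted) = -45° = -π/4
z = 9e^(-i*π/4)


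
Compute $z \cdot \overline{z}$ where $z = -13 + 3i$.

z * conjugate(z) = |z|^2 = a^2 + b^2
= (-13)^2 + 3^2 = 178


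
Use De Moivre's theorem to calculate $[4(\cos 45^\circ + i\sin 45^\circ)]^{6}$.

By De Moivre: z^n = r^n(cos(nθ) + i sin(nθ))
= 4^6(cos(6*45°) + i sin(6*45°))
= 4096(cos 270° + i sin 270°)
= -4096i


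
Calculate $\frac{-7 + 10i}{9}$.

Divisor is real, so divide each part by 9:
= -7/9 + (10/9)i


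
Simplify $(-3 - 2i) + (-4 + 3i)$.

(-3 + (-4)) + (-2 + 3)i = -7 + i


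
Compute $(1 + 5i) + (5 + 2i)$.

(1 + 5) + (5 + 2)i = 6 + 7i


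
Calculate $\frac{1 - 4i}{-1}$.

Divisor is real, so divide each part by -1:
= -1 + 4i


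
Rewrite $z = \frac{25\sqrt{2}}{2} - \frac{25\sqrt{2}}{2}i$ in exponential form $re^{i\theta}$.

r = |z| = sqrt((25*sqrt(2)/2)^2 + (-25*sqrt(2)/2)^2) = sqrt(625/2 + 625/2) = sqrt(625) = 25
θ = arctan(b/a) = arctan(-17.6777/17.6777) (quadrant-adjusted) = -45° = -π/4
z = 25e^(-i*π/4)


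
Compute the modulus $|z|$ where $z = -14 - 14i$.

|z| = sqrt(a^2 + b^2) = sqrt((-14)^2 + (-14)^2) = sqrt(392) = sqrt(392)


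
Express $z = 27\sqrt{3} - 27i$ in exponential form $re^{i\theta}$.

r = |z| = sqrt((27*sqrt(3))^2 + (-27)^2) = sqrt(2187 + 729) = sqrt(2916) = 54
θ = arctan(b/a) = arctan(-27/46.7654) (quadrant-adjusted) = -30° = -π/6
z = 54e^(-i*π/6)


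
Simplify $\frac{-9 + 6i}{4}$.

Divisor is real, so divide each part by 4:
= -9/4 + (3/2)i


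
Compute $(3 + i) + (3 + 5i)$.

(3 + 3) + (1 + 5)i = 6 + 6i


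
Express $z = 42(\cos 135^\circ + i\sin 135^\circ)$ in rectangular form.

a = r cos θ = 42 * -sqrt(2)/2 = -21*sqrt(2)
b = r sin θ = 42 * sqrt(2)/2 = 21*sqrt(2)
z = -21*sqrt(2) + 21*sqrt(2)i


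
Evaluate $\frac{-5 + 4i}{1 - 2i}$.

Multiply numerator and denominator by conjugate (1 + 2i):
= (-5 + 4i)(1 + 2i) / (1^2 + (-2)^2)
= (-13 - 6i) / 5
= -13/5 - (6/5)i


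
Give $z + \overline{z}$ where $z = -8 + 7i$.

z + conjugate(z) = (a + bi) + (a - bi) = 2a
= 2 * (-8) = -16


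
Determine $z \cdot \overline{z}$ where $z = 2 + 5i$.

z * conjugate(z) = |z|^2 = a^2 + b^2
= 2^2 + 5^2 = 29


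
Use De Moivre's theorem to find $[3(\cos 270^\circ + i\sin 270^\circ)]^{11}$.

By De Moivre: z^n = r^n(cos(nθ) + i sin(nθ))
= 3^11(cos(11*270°) + i sin(11*270°))
= 177147(cos 90° + i sin 90°)
= 177147i


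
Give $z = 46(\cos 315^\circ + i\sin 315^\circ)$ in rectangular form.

a = r cos θ = 46 * sqrt(2)/2 = 23*sqrt(2)
b = r sin θ = 46 * -sqrt(2)/2 = -23*sqrt(2)
z = 23*sqrt(2) - 23*sqrt(2)i


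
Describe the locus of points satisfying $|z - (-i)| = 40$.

|z - z0| = r describes a circle centered at z0 with radius r
Here z0 = -i and r = 40
Locus: Circle centered at (0, -1) with radius 40


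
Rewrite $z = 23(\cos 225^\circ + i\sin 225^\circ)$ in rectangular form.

a = r cos θ = 23 * -sqrt(2)/2 = -23*sqrt(2)/2
b = r sin θ = 23 * -sqrt(2)/2 = -23*sqrt(2)/2
z = -23*sqrt(2)/2 - (23*sqrt(2)/2)i


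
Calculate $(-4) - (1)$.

(-4 - 1) + (0 - 0)i = -5


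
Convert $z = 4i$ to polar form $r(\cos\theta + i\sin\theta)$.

r = |z| = sqrt(a^2 + b^2) = sqrt((0)^2 + (4)^2) = sqrt(0 + 16) = sqrt(16) = 4
a = 0 and b > 0, so z lies on the positive imaginary axis: θ = 90°
z = 4(cos 90° + i sin 90°)


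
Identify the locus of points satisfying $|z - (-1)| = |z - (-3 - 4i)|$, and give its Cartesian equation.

|z - z1| = |z - z2| means z is equidistant from z1 and z2,
i.e. the perpendicular bisector of the segment from (-1, 0) to (-3, -4) (midpoint (-2, -2)).
With z = x + yi, square both sides:
(x - (-1))^2 + (y - 0)^2 = (x - (-3))^2 + (y - (-4))^2
The x^2 and y^2 terms cancel: -4x + (-8)y = 25 - 1 = 24
Simplify: x + 2y = -6
Locus: Perpendicular bisector of the segment from (-1, 0) to (-3, -4): the line x + 2y = -6


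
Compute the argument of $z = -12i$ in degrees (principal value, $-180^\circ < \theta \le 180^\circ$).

a = 0 and b < 0, so z lies on the negative imaginary axis: θ = -90°


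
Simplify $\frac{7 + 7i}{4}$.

Divisor is real, so divide each part by 4:
= 7/4 + (7/4)i


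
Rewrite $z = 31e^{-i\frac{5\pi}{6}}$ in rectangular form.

a = r cos θ = 31 * -sqrt(3)/2 = -31*sqrt(3)/2
b = r sin θ = 31 * -1/2 = -31/2
z = -31*sqrt(3)/2 - (31/2)i


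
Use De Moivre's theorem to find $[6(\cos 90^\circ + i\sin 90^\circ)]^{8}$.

By De Moivre: z^n = r^n(cos(nθ) + i sin(nθ))
= 6^8(cos(8*90°) + i sin(8*90°))
= 1679616(cos 0° + i sin 0°)
= 1679616


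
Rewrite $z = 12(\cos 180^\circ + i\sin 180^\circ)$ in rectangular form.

a = r cos θ = 12 * -1 = -12
b = r sin θ = 12 * 0 = 0
z = -12


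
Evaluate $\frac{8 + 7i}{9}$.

Divisor is real, so divide each part by 9:
= 8/9 + (7/9)i


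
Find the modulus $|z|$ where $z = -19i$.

|z| = sqrt(a^2 + b^2) = sqrt(0^2 + (-19)^2) = sqrt(361) = 19


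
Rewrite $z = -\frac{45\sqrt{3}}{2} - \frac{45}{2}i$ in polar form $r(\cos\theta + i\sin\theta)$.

r = |z| = sqrt(a^2 + b^2) = sqrt((-45*sqrt(3)/2)^2 + (-45/2)^2) = sqrt(6075/4 + 2025/4) = sqrt(2025) = 45
θ = arctan(b/a) = arctan(-22.5/-38.9711) (quadrant-adjusted) = 210°
z = 45(cos 210° + i sin 210°)


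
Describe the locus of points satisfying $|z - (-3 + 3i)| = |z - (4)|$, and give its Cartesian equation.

|z - z1| = |z - z2| means z is equidistant from z1 and z2,
i.e. the perpendicular bisector of the segment from (-3, 3) to (4, 0) (midpoint (1/2, 3/2)).
With z = x + yi, square both sides:
(x - (-3))^2 + (y - 3)^2 = (x - 4)^2 + (y - 0)^2
The x^2 and y^2 terms cancel: 14x + (-6)y = 16 - 18 = -2
Simplify: 7x - 3y = -1
Locus: Perpendicular bisector of the segment from (-3, 3) to (4, 0): the line 7x - 3y = -1


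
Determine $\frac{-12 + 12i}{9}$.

Divisor is real, so divide each part by 9:
= -4/3 + (4/3)i


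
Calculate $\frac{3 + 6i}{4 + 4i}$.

Multiply numerator and denominator by conjugate (4 - 4i):
= (3 + 6i)(4 - 4i) / (4^2 + 4^2)
= (36 + 12i) / 32
Divide through by 4: (9 + 3i) / 8
= 9/8 + (3/8)i


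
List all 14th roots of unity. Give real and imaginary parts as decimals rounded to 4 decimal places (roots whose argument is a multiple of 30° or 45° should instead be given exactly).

ω_k = e^(2πik/14) = cos(2πk/14) + i sin(2πk/14) for k = 0, 1, ..., 13
Roots: 1, 0.9010 + 0.4339i, 0.6235 + 0.7818i, 0.2225 + 0.9749i, -0.2225 + 0.9749i, -0.6235 + 0.7818i, -0.9010 + 0.4339i, -1, -0.9010 - 0.4339i, -0.6235 - 0.7818i, -0.2225 - 0.9749i, 0.2225 - 0.9749i, 0.6235 - 0.7818i, 0.9010 - 0.4339i


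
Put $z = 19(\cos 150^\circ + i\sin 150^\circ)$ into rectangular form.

a = r cos θ = 19 * -sqrt(3)/2 = -19*sqrt(3)/2
b = r sin θ = 19 * 1/2 = 19/2
z = -19*sqrt(3)/2 + (19/2)i


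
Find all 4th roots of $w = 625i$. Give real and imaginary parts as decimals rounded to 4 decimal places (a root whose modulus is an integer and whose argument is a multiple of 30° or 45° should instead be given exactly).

|w| = 625, arg(w) = 90°
Root modulus = 625^(1/4) = 5
Root arguments: θ_k = (90° + 360°k)/4 for k = 0, 1, ..., 3
Compute each root as (root modulus)(cos θ_k + i sin θ_k) using full-precision intermediates, then round to 4 decimal places.
Roots: 4.6194 + 1.9134i, -1.9134 + 4.6194i, -4.6194 - 1.9134i, 1.9134 - 4.6194i


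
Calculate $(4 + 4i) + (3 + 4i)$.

(4 + 3) + (4 + 4)i = 7 + 8i


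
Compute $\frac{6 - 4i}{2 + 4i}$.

Multiply numerator and denominator by conjugate (2 - 4i):
= (6 - 4i)(2 - 4i) / (2^2 + 4^2)
= (-4 - 32i) / 20
Divide through by 4: (-1 - 8i) / 5
= -1/5 - (8/5)i


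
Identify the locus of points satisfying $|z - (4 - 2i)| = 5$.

|z - z0| = r describes a circle centered at z0 with radius r
Here z0 = 4 - 2i and r = 5
Locus: Circle centered at (4, -2) with radius 5


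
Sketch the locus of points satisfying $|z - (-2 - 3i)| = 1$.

|z - z0| = r describes a circle centered at z0 with radius r
Here z0 = -2 - 3i and r = 1
Locus: Circle centered at (-2, -3) with radius 1


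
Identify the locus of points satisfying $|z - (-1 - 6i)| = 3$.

|z - z0| = r describes a circle centered at z0 with radius r
Here z0 = -1 - 6i and r = 3
Locus: Circle centered at (-1, -6) with radius 3


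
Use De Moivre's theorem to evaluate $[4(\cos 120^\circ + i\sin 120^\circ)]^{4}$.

By De Moivre: z^n = r^n(cos(nθ) + i sin(nθ))
= 4^4(cos(4*120°) + i sin(4*120°))
= 256(cos 120° + i sin 120°)
= -128 + 128*sqrt(3)i


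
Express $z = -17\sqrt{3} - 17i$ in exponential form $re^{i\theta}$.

r = |z| = sqrt((-17*sqrt(3))^2 + (-17)^2) = sqrt(867 + 289) = sqrt(1156) = 34
θ = arctan(b/a) = arctan(-17/-29.4449) (quadrant-adjusted) = 210° = 7π/6
z = 34e^(i*7π/6)


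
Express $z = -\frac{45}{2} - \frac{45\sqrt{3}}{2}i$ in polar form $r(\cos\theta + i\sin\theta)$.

r = |z| = sqrt(a^2 + b^2) = sqrt((-45/2)^2 + (-45*sqrt(3)/2)^2) = sqrt(2025/4 + 6075/4) = sqrt(2025) = 45
θ = arctan(b/a) = arctan(-38.9711/-22.5) (quadrant-adjusted) = 240°
z = 45(cos 240° + i sin 240°)


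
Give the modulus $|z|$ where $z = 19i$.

|z| = sqrt(a^2 + b^2) = sqrt(0^2 + 19^2) = sqrt(361) = 19


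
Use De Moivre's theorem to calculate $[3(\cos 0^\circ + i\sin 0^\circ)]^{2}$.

By De Moivre: z^n = r^n(cos(nθ) + i sin(nθ))
= 3^2(cos(2*0°) + i sin(2*0°))
= 9(cos 0° + i sin 0°)
= 9


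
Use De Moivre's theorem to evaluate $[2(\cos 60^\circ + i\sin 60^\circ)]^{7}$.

By De Moivre: z^n = r^n(cos(nθ) + i sin(nθ))
= 2^7(cos(7*60°) + i sin(7*60°))
= 128(cos 60° + i sin 60°)
= 64 + 64*sqrt(3)i


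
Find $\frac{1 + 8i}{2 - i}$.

Multiply numerator and denominator by conjugate (2 + i):
= (1 + 8i)(2 + i) / (2^2 + (-1)^2)
= (-6 + 17i) / 5
= -6/5 + (17/5)i


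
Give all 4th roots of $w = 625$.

|w| = 625, arg(w) = 0°
Root modulus = 625^(1/4) = 5
Root arguments: θ_k = (0° + 360°k)/4 for k = 0, 1, ..., 3
Roots: 5, 5i, -5, -5i


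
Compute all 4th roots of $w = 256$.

|w| = 256, arg(w) = 0°
Root modulus = 256^(1/4) = 4
Root arguments: θ_k = (0° + 360°k)/4 for k = 0, 1, ..., 3
Roots: 4, 4i, -4, -4i


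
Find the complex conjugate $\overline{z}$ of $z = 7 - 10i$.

If z = a + bi, then conjugate(z) = a - bi
conjugate(7 - 10i) = 7 + 10i


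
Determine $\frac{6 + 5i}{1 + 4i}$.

Multiply numerator and denominator by conjugate (1 - 4i):
= (6 + 5i)(1 - 4i) / (1^2 + 4^2)
= (26 - 19i) / 17
= 26/17 - (19/17)i


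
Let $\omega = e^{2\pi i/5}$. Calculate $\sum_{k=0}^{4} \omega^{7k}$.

Let ζ = ω^7 = e^(2πi·7/5). Since 5 ∤ 7, ζ ≠ 1.
Sum = Σ_{k=0}^{4} ζ^k = (ζ^5 - 1)/(ζ - 1) = (ω^{7·5} - 1)/(ζ - 1) = (1 - 1)/(ζ - 1) = 0


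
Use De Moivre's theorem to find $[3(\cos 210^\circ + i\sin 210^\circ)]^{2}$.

By De Moivre: z^n = r^n(cos(nθ) + i sin(nθ))
= 3^2(cos(2*210°) + i sin(2*210°))
= 9(cos 60° + i sin 60°)
= 9/2 + (9*sqrt(3)/2)i


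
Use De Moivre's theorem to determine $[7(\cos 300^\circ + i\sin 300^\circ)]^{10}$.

By De Moivre: z^n = r^n(cos(nθ) + i sin(nθ))
= 7^10(cos(10*300°) + i sin(10*300°))
= 282475249(cos 120° + i sin 120°)
= -282475249/2 + (282475249*sqrt(3)/2)i


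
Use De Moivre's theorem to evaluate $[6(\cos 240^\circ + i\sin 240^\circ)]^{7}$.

By De Moivre: z^n = r^n(cos(nθ) + i sin(nθ))
= 6^7(cos(7*240°) + i sin(7*240°))
= 279936(cos 240° + i sin 240°)
= -139968 - 139968*sqrt(3)i


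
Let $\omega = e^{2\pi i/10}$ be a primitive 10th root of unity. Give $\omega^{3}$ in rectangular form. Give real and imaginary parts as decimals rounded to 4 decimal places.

ω^3 = e^(2πi·3/10) = e^(i·3π/5)
= cos(3π/5) + i sin(3π/5)
= -0.3090 + 0.9511i


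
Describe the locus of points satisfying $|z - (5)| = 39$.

|z - z0| = r describes a circle centered at z0 with radius r
Here z0 = 5 and r = 39
Locus: Circle centered at (5, 0) with radius 39


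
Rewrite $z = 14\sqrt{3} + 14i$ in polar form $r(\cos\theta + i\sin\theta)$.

r = |z| = sqrt(a^2 + b^2) = sqrt((14*sqrt(3))^2 + (14)^2) = sqrt(588 + 196) = sqrt(784) = 28
θ = arctan(b/a) = arctan(14/24.2487) (quadrant-adjusted) = 30°
z = 28(cos 30° + i sin 30°)


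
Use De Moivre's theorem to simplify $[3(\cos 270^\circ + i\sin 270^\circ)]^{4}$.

By De Moivre: z^n = r^n(cos(nθ) + i sin(nθ))
= 3^4(cos(4*270°) + i sin(4*270°))
= 81(cos 0° + i sin 0°)
= 81


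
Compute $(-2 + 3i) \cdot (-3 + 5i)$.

(a1*a2 - b1*b2) + (a1*b2 + b1*a2)i
= (6 - 15) + (-10 + (-9))i
= -9 - 19i


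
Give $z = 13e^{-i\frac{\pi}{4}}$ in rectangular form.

a = r cos θ = 13 * sqrt(2)/2 = 13*sqrt(2)/2
b = r sin θ = 13 * -sqrt(2)/2 = -13*sqrt(2)/2
z = 13*sqrt(2)/2 - (13*sqrt(2)/2)i


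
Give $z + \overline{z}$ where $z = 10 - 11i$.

z + conjugate(z) = (a + bi) + (a - bi) = 2a
= 2 * 10 = 20


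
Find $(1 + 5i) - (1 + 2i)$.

(1 - 1) + (5 - 2)i = 3i


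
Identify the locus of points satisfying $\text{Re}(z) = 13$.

Re(z) = x where z = x + yi; the equation x = 13 is satisfied by all points with that x-coordinate
Locus: Vertical line x = 13


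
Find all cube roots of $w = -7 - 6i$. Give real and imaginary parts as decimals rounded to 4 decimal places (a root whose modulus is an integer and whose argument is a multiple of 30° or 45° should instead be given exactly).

|w| = sqrt(85) ≈ 9.219544, arg(w) ≈ 220.601295°
Root modulus = sqrt(85)^(1/3) ≈ 2.096862
Root arguments: θ_k = (arg(w) + 360°k)/3 for k = 0, 1, ..., 2
Compute each root as (root modulus)(cos θ_k + i sin θ_k) using full-precision intermediates, then round to 4 decimal places.
Roots: 0.5944 + 2.0109i, -2.0386 - 0.4907i, 1.4443 - 1.5202i


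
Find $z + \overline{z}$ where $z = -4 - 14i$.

z + conjugate(z) = (a + bi) + (a - bi) = 2a
= 2 * (-4) = -8


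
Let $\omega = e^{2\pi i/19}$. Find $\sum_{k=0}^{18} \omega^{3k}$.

Let ζ = ω^3 = e^(2πi·3/19). Since 19 ∤ 3, ζ ≠ 1.
Sum = Σ_{k=0}^{18} ζ^k = (ζ^19 - 1)/(ζ - 1) = (ω^{3·19} - 1)/(ζ - 1) = (1 - 1)/(ζ - 1) = 0


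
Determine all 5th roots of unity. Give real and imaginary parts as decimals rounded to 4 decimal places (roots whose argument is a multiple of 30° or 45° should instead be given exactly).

ω_k = e^(2πik/5) = cos(2πk/5) + i sin(2πk/5) for k = 0, 1, ..., 4
Roots: 1, 0.3090 + 0.9511i, -0.8090 + 0.5878i, -0.8090 - 0.5878i, 0.3090 - 0.9511i


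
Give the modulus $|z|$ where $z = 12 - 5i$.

|z| = sqrt(a^2 + b^2) = sqrt(12^2 + (-5)^2) = sqrt(169) = 13


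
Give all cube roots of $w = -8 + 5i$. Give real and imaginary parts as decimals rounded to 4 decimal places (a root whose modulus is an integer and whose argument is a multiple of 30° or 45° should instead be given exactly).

|w| = sqrt(89) ≈ 9.433981, arg(w) ≈ 147.994617°
Root modulus = sqrt(89)^(1/3) ≈ 2.112994
Root arguments: θ_k = (arg(w) + 360°k)/3 for k = 0, 1, ..., 2
Compute each root as (root modulus)(cos θ_k + i sin θ_k) using full-precision intermediates, then round to 4 decimal places.
Roots: 1.3770 + 1.6027i, -2.0765 + 0.3912i, 0.6995 - 1.9939i


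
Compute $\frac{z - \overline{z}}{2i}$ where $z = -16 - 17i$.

z - conjugate(z) = 2bi
(z - conjugate(z))/(2i) = 2bi/(2i) = b = -17


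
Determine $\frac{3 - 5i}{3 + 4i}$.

Multiply numerator and denominator by conjugate (3 - 4i):
= (3 - 5i)(3 - 4i) / (3^2 + 4^2)
= (-11 - 27i) / 25
= -11/25 - (27/25)i


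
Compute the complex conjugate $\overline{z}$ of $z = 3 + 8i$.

If z = a + bi, then conjugate(z) = a - bi
conjugate(3 + 8i) = 3 - 8i


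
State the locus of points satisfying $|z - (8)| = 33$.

|z - z0| = r describes a circle centered at z0 with radius r
Here z0 = 8 and r = 33
Locus: Circle centered at (8, 0) with radius 33


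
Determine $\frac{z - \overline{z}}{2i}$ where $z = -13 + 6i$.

z - conjugate(z) = 2bi
(z - conjugate(z))/(2i) = 2bi/(2i) = b = 6


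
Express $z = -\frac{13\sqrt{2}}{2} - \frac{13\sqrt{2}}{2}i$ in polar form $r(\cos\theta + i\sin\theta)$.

r = |z| = sqrt(a^2 + b^2) = sqrt((-13*sqrt(2)/2)^2 + (-13*sqrt(2)/2)^2) = sqrt(169/2 + 169/2) = sqrt(169) = 13
θ = arctan(b/a) = arctan(-9.1924/-9.1924) (quadrant-adjusted) = 225°
z = 13(cos 225° + i sin 225°)


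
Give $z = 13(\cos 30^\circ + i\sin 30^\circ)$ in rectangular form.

a = r cos θ = 13 * sqrt(3)/2 = 13*sqrt(3)/2
b = r sin θ = 13 * 1/2 = 13/2
z = 13*sqrt(3)/2 + (13/2)i


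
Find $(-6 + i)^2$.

(a + bi)^2 = a^2 - b^2 + 2abi
= (-6)^2 - 1^2 + 2*(-6)*1i
= 35 - 12i


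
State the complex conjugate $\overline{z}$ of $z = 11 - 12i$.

If z = a + bi, then conjugate(z) = a - bi
conjugate(11 - 12i) = 11 + 12i


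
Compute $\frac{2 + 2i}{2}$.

Divisor is real, so divide each part by 2:
= 1 + i


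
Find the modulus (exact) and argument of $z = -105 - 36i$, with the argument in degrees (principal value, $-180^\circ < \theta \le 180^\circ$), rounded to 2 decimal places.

|z| = sqrt((-105)^2 + (-36)^2) = 111
arg(z) = arctan(b/a) = arctan(-36/-105) (quadrant-adjusted) = -161.08°


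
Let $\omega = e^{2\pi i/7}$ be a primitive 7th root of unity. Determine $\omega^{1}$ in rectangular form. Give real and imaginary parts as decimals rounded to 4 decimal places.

ω^1 = e^(2πi·1/7) = e^(i·2π/7)
= cos(2π/7) + i sin(2π/7)
= 0.6235 + 0.7818i


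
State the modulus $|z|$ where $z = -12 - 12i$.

|z| = sqrt(a^2 + b^2) = sqrt((-12)^2 + (-12)^2) = sqrt(288) = sqrt(288)


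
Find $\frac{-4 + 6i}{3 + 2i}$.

Multiply numerator and denominator by conjugate (3 - 2i):
= (-4 + 6i)(3 - 2i) / (3^2 + 2^2)
= (26i) / 13
= 2i


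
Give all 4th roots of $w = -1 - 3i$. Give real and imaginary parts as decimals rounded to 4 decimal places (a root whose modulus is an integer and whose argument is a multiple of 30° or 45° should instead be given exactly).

|w| = sqrt(10) ≈ 3.162278, arg(w) ≈ 251.565051°
Root modulus = sqrt(10)^(1/4) ≈ 1.333521
Root arguments: θ_k = (arg(w) + 360°k)/4 for k = 0, 1, ..., 3
Compute each root as (root modulus)(cos θ_k + i sin θ_k) using full-precision intermediates, then round to 4 decimal places.
Roots: 0.6077 + 1.1870i, -1.1870 + 0.6077i, -0.6077 - 1.1870i, 1.1870 - 0.6077i


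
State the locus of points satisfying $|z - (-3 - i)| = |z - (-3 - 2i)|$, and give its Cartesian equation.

|z - z1| = |z - z2| means z is equidistant from z1 and z2,
i.e. the perpendicular bisector of the segment from (-3, -1) to (-3, -2) (midpoint (-3, -3/2)).
With z = x + yi, square both sides:
(x - (-3))^2 + (y - (-1))^2 = (x - (-3))^2 + (y - (-2))^2
The x^2 and y^2 terms cancel: 0x + (-2)y = 13 - 10 = 3
Simplify: y = -3/2
Locus: Perpendicular bisector of the segment from (-3, -1) to (-3, -2): the line y = -3/2


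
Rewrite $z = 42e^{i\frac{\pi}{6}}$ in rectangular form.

a = r cos θ = 42 * sqrt(3)/2 = 21*sqrt(3)
b = r sin θ = 42 * 1/2 = 21
z = 21*sqrt(3) + 21i


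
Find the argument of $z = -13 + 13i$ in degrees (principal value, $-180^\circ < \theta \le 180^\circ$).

θ = arctan(b/a) = arctan(13/-13) (quadrant-adjusted) = 135°


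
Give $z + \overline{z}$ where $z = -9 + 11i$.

z + conjugate(z) = (a + bi) + (a - bi) = 2a
= 2 * (-9) = -18


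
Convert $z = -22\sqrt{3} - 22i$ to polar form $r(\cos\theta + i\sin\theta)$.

r = |z| = sqrt(a^2 + b^2) = sqrt((-22*sqrt(3))^2 + (-22)^2) = sqrt(1452 + 484) = sqrt(1936) = 44
θ = arctan(b/a) = arctan(-22/-38.1051) (quadrant-adjusted) = 210°
z = 44(cos 210° + i sin 210°)


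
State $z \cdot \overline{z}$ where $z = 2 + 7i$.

z * conjugate(z) = |z|^2 = a^2 + b^2
= 2^2 + 7^2 = 53


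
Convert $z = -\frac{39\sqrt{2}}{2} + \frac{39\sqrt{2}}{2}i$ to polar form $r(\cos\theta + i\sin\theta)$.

r = |z| = sqrt(a^2 + b^2) = sqrt((-39*sqrt(2)/2)^2 + (39*sqrt(2)/2)^2) = sqrt(1521/2 + 1521/2) = sqrt(1521) = 39
θ = arctan(b/a) = arctan(27.5772/-27.5772) (quadrant-adjusted) = 135°
z = 39(cos 135° + i sin 135°)


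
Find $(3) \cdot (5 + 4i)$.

(a1*a2 - b1*b2) + (a1*b2 + b1*a2)i
= (15 - 0) + (12 + 0)i
= 15 + 12i


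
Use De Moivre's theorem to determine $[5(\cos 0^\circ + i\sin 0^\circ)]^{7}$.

By De Moivre: z^n = r^n(cos(nθ) + i sin(nθ))
= 5^7(cos(7*0°) + i sin(7*0°))
= 78125(cos 0° + i sin 0°)
= 78125


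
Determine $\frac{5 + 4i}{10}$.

Divisor is real, so divide each part by 10:
= 1/2 + (2/5)i


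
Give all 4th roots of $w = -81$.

|w| = 81, arg(w) = 180°
Root modulus = 81^(1/4) = 3
Root arguments: θ_k = (180° + 360°k)/4 for k = 0, 1, ..., 3
Roots: 3*sqrt(2)/2 + (3*sqrt(2)/2)i, -3*sqrt(2)/2 + (3*sqrt(2)/2)i, -3*sqrt(2)/2 - (3*sqrt(2)/2)i, 3*sqrt(2)/2 - (3*sqrt(2)/2)i


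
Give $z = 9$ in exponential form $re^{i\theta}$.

r = |z| = sqrt((9)^2 + (0)^2) = sqrt(81 + 0) = sqrt(81) = 9
b = 0 and a > 0, so z lies on the positive real axis: θ = 0
z = 9e^(i*0) = 9


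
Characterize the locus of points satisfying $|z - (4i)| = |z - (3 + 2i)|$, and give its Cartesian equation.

|z - z1| = |z - z2| means z is equidistant from z1 and z2,
i.e. the perpendicular bisector of the segment from (0, 4) to (3, 2) (midpoint (3/2, 3)).
With z = x + yi, square both sides:
(x - 0)^2 + (y - 4)^2 = (x - 3)^2 + (y - 2)^2
The x^2 and y^2 terms cancel: 6x + (-4)y = 13 - 16 = -3
Simplify: 6x - 4y = -3
Locus: Perpendicular bisector of the segment from (0, 4) to (3, 2): the line 6x - 4y = -3


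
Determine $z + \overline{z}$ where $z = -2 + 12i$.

z + conjugate(z) = (a + bi) + (a - bi) = 2a
= 2 * (-2) = -4


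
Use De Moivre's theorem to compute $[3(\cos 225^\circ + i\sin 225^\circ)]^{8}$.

By De Moivre: z^n = r^n(cos(nθ) + i sin(nθ))
= 3^8(cos(8*225°) + i sin(8*225°))
= 6561(cos 0° + i sin 0°)
= 6561


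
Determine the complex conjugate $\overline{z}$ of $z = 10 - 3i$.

If z = a + bi, then conjugate(z) = a - bi
conjugate(10 - 3i) = 10 + 3i


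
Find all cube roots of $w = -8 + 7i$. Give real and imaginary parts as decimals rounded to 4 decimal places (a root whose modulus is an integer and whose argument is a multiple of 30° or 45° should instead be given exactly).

|w| = sqrt(113) ≈ 10.630146, arg(w) ≈ 138.814075°
Root modulus = sqrt(113)^(1/3) ≈ 2.198770
Root arguments: θ_k = (arg(w) + 360°k)/3 for k = 0, 1, ..., 2
Compute each root as (root modulus)(cos θ_k + i sin θ_k) using full-precision intermediates, then round to 4 decimal places.
Roots: 1.5199 + 1.5889i, -2.1360 + 0.5218i, 0.6161 - 2.1107i


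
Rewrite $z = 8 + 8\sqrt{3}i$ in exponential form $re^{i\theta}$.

r = |z| = sqrt((8)^2 + (8*sqrt(3))^2) = sqrt(64 + 192) = sqrt(256) = 16
θ = arctan(b/a) = arctan(13.8564/8) (quadrant-adjusted) = 60° = π/3
z = 16e^(i*π/3)


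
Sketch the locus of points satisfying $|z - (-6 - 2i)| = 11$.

|z - z0| = r describes a circle centered at z0 with radius r
Here z0 = -6 - 2i and r = 11
Locus: Circle centered at (-6, -2) with radius 11


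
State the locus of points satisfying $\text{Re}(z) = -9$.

Re(z) = x where z = x + yi; the equation x = -9 is satisfied by all points with that x-coordinate
Locus: Vertical line x = -9


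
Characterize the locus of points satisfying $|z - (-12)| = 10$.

|z - z0| = r describes a circle centered at z0 with radius r
Here z0 = -12 and r = 10
Locus: Circle centered at (-12, 0) with radius 10


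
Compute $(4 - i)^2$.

(a + bi)^2 = a^2 - b^2 + 2abi
= 4^2 - (-1)^2 + 2*4*(-1)i
= 15 - 8i


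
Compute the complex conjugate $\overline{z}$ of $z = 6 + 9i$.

If z = a + bi, then conjugate(z) = a - bi
conjugate(6 + 9i) = 6 - 9i


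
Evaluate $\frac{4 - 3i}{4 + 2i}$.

Multiply numerator and denominator by conjugate (4 - 2i):
= (4 - 3i)(4 - 2i) / (4^2 + 2^2)
= (10 - 20i) / 20
Divide through by 10: (1 - 2i) / 2
= 1/2 - i


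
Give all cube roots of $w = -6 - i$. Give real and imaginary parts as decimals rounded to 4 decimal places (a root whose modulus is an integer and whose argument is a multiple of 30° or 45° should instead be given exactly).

|w| = sqrt(37) ≈ 6.082763, arg(w) ≈ 189.462322°
Root modulus = sqrt(37)^(1/3) ≈ 1.825437
Root arguments: θ_k = (arg(w) + 360°k)/3 for k = 0, 1, ..., 2
Compute each root as (root modulus)(cos θ_k + i sin θ_k) using full-precision intermediates, then round to 4 decimal places.
Roots: 0.8244 + 1.6287i, -1.8227 - 0.1004i, 0.9983 - 1.5283i


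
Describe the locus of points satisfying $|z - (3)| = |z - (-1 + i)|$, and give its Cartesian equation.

|z - z1| = |z - z2| means z is equidistant from z1 and z2,
i.e. the perpendicular bisector of the segment from (3, 0) to (-1, 1) (midpoint (1, 1/2)).
With z = x + yi, square both sides:
(x - 3)^2 + (y - 0)^2 = (x - (-1))^2 + (y - 1)^2
The x^2 and y^2 terms cancel: -8x + 2y = 2 - 9 = -7
Simplify: 8x - 2y = 7
Locus: Perpendicular bisector of the segment from (3, 0) to (-1, 1): the line 8x - 2y = 7


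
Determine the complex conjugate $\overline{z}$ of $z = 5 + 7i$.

If z = a + bi, then conjugate(z) = a - bi
conjugate(5 + 7i) = 5 - 7i


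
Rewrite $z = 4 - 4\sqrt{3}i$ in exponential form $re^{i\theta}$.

r = |z| = sqrt((4)^2 + (-4*sqrt(3))^2) = sqrt(16 + 48) = sqrt(64) = 8
θ = arctan(b/a) = arctan(-6.9282/4) (quadrant-adjusted) = -60° = -π/3
z = 8e^(-i*π/3)


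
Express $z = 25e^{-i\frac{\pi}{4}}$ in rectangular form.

a = r cos θ = 25 * sqrt(2)/2 = 25*sqrt(2)/2
b = r sin θ = 25 * -sqrt(2)/2 = -25*sqrt(2)/2
z = 25*sqrt(2)/2 - (25*sqrt(2)/2)i


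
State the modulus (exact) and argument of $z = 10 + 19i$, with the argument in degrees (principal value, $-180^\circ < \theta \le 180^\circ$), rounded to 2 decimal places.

|z| = sqrt(10^2 + 19^2) = sqrt(461)
arg(z) = arctan(b/a) = arctan(19/10) (quadrant-adjusted) = 62.24°


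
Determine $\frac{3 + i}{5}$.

Divisor is real, so divide each part by 5:
= 3/5 + (1/5)i


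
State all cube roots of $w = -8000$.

|w| = 8000, arg(w) = 180°
Root modulus = 8000^(1/3) = 20
Root arguments: θ_k = (180° + 360°k)/3 for k = 0, 1, ..., 2
Roots: 10 + 10*sqrt(3)i, -20, 10 - 10*sqrt(3)i


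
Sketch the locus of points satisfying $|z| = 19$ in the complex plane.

|z| = 19 means sqrt(x^2 + y^2) = 19
This is a circle of radius 19 centered at the origin


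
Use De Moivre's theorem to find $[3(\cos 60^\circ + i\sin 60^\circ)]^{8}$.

By De Moivre: z^n = r^n(cos(nθ) + i sin(nθ))
= 3^8(cos(8*60°) + i sin(8*60°))
= 6561(cos 120° + i sin 120°)
= -6561/2 + (6561*sqrt(3)/2)i


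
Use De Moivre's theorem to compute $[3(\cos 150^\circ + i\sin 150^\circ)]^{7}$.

By De Moivre: z^n = r^n(cos(nθ) + i sin(nθ))
= 3^7(cos(7*150°) + i sin(7*150°))
= 2187(cos 330° + i sin 330°)
= 2187*sqrt(3)/2 - (2187/2)i
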